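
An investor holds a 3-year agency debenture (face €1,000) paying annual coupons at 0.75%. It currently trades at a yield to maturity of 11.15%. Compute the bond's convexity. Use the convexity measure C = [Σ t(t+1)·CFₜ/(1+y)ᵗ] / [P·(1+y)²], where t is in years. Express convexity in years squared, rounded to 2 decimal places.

With y = 0.1115:
  t   CF        PV=CF/(1+0.1115)^t    t·PV        t(t+1)·PV
  1         7.50         6.7476         6.7476          13.4953
  2         7.50         6.0707        12.1415          36.4245
  3     1,007.50       733.6968     2,201.0905       8,804.3622
  Σ                    746.5152     2,219.9797       8,854.2820
P = 746.5152.
Convexity = Σ t(t+1)·PV / [P·(1+y)²] = 8,854.2820 / (746.5152 × 1.235432) = 9.60054.

9.60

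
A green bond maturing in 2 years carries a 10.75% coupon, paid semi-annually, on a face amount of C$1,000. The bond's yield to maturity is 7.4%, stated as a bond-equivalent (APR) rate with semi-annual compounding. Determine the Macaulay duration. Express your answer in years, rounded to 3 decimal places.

Periodic yield y = 0.037. Discount each cash flow and weight by its period:
  t   CF        PV=CF/(1+0.037)^t    t·PV
  1        53.75        51.8322        51.8322
  2        53.75        49.9828        99.9657
  3        53.75        48.1995       144.5984
  4     1,053.75       911.2186     3,644.8743
  Σ                  1,061.2331     3,941.2706
Price P = Σ PV = 1,061.2331.
Macaulay duration = Σ(t·PV) / P = 3,941.2706 / 1,061.2331 = 3.71386 half-year periods.
In years: 3.71386 / 2 = 1.85693 years.

1.857 years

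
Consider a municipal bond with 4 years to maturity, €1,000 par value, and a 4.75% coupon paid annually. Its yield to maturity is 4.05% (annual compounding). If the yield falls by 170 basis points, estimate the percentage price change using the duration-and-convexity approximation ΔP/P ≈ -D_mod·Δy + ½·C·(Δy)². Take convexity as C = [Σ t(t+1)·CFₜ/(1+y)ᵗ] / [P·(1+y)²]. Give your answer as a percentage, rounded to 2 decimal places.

+6.35%

With y = 0.0405:
  t   CF        PV=CF/(1+0.0405)^t    t·PV        t(t+1)·PV
  1        47.50        45.6511        45.6511          91.3023
  2        47.50        43.8742        87.7484         263.2453
  3        47.50        42.1665       126.4994         505.9978
  4     1,047.50       893.6875     3,574.7501      17,873.7504
  Σ                  1,025.3794     3,834.6491      18,734.2958
P = 1,025.3794; D_Mac = 3.73974 yrs; D_mod = 3.59417 yrs; C = 16.87597.
Duration effect: -3.59417 × (-0.017) = +0.061101
Convexity effect: 0.5 × 16.87597 × (-0.017)² = +0.0024386
ΔP/P ≈ +0.061101 + 0.0024386 = +0.063540 = +6.3540%.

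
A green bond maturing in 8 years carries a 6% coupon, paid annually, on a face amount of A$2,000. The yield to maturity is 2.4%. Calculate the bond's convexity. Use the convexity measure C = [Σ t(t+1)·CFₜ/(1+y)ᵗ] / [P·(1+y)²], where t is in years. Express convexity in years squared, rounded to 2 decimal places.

With y = 0.024:
  t   CF        PV=CF/(1+0.024)^t    t·PV        t(t+1)·PV
  1       120.00       117.1875       117.1875         234.3750
  2       120.00       114.4409       228.8818         686.6455
  3       120.00       111.7587       335.2761       1,341.1045
  4       120.00       109.1394       436.5575       2,182.7873
  5       120.00       106.5814       532.9071       3,197.4423
  6       120.00       104.0834       624.5005       4,371.5032
  7       120.00       101.6440       711.5077       5,692.0614
  8     2,120.00     1,753.6229    14,028.9832     126,260.8487
  Σ                  2,518.4582    17,015.8013     143,966.7679
P = 2,518.4582.
Convexity = Σ t(t+1)·PV / [P·(1+y)²] = 143,966.7679 / (2,518.4582 × 1.048576) = 54.51645.

54.52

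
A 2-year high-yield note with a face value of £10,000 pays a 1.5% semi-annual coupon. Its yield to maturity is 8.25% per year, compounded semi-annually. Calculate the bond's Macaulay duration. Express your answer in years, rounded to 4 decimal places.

Periodic yield y = 0.04125. Discount each cash flow and weight by its period:
  t   CF        PV=CF/(1+0.04125)^t    t·PV
  1        75.00        72.0288        72.0288
  2        75.00        69.1753       138.3507
  3        75.00        66.4349       199.3047
  4    10,075.00     8,570.8718    34,283.4870
  Σ                  8,778.5108    34,693.1712
Price P = Σ PV = 8,778.5108.
Macaulay duration = Σ(t·PV) / P = 34,693.1712 / 8,778.5108 = 3.95206 half-year periods.
In years: 3.95206 / 2 = 1.97603 years.

1.9760 years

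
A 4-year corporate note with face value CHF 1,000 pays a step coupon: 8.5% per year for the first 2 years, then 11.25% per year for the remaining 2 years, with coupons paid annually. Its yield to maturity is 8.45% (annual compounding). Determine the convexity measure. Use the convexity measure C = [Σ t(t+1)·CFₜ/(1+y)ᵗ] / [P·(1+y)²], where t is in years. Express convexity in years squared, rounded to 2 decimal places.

With y = 0.0845:
  t   CF        PV=CF/(1+0.0845)^t    t·PV        t(t+1)·PV
  1        85.00        78.3771        78.3771         156.7543
  2        85.00        72.2703       144.5406         433.6218
  3       112.50        88.1990       264.5971       1,058.3885
  4     1,112.50       804.2328     3,216.9313      16,084.6565
  Σ                  1,043.0793     3,704.4461      17,733.4210
P = 1,043.0793.
Convexity = Σ t(t+1)·PV / [P·(1+y)²] = 17,733.4210 / (1,043.0793 × 1.176140) = 14.45493.

14.45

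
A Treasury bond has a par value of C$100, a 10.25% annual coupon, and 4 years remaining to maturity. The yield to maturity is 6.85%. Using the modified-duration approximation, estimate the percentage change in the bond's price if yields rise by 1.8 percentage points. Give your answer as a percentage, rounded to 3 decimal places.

Periodic yield y = 0.0685. Modified duration first:
  t   CF        PV=CF/(1+0.0685)^t    t·PV
  1        10.25         9.5929         9.5929
  2        10.25         8.9779        17.9558
  3        10.25         8.4023        25.2070
  4       110.25        84.5825       338.3300
  Σ                    111.5556       391.0857
P = 111.5556; D_Mac = 3.50575 yrs; D_mod = 3.50575/(1+0.0685) = 3.28100 yrs.
ΔP/P ≈ -D_mod · Δy = -3.28100 × (+0.018) = -0.059058 = -5.9058%.

-5.906%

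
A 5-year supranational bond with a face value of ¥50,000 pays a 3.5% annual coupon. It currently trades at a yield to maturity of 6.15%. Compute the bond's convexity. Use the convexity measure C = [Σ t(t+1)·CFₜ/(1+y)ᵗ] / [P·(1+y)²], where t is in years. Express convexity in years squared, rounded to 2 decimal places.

With y = 0.0615:
  t   CF        PV=CF/(1+0.0615)^t    t·PV        t(t+1)·PV
  1     1,750.00     1,648.6105     1,648.6105       3,297.2209
  2     1,750.00     1,553.0951     3,106.1902       9,318.5706
  3     1,750.00     1,463.1136     4,389.3409      17,557.3634
  4     1,750.00     1,378.3454     5,513.3815      27,566.9076
  5    51,750.00    38,398.1554   191,990.7769   1,151,944.6613
  Σ                 44,441.3199   206,648.2999   1,209,684.7238
P = 44,441.3199.
Convexity = Σ t(t+1)·PV / [P·(1+y)²] = 1,209,684.7238 / (44,441.3199 × 1.126782) = 24.15713.

24.16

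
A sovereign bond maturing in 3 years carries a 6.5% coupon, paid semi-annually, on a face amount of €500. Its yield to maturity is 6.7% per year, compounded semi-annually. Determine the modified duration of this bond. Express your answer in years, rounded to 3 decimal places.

2.683 years

Periodic yield y = 0.0335. First find Macaulay duration:
  t   CF        PV=CF/(1+0.0335)^t    t·PV
  1        16.25        15.7233        15.7233
  2        16.25        15.2136        30.4272
  3        16.25        14.7205        44.1614
  4        16.25        14.2433        56.9733
  5        16.25        13.7816        68.9082
  6       516.25       423.6402     2,541.8413
  Σ                    497.3225     2,758.0347
P = 497.3225; Macaulay duration = 2,758.0347 / 497.3225 = 5.54577 half-year periods = 2.77288 years.
Modified duration = D_Mac / (1 + y) = 2.77288 / 1.0335 = 2.68300 years.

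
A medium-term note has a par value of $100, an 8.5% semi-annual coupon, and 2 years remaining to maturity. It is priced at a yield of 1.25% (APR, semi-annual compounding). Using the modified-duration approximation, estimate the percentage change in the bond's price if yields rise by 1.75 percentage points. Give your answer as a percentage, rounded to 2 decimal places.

-3.29%

Periodic yield y = 0.00625. Modified duration first:
  t   CF        PV=CF/(1+0.00625)^t    t·PV
  1         4.25         4.2236         4.2236
  2         4.25         4.1974         8.3947
  3         4.25         4.1713        12.5139
  4       104.25       101.6840       406.7359
  Σ                    114.2762       431.8681
P = 114.2762; D_Mac = 3.77916 half-year periods = 1.88958 yrs; D_mod = 1.88958/(1+0.00625) = 1.87784 yrs.
ΔP/P ≈ -D_mod · Δy = -1.87784 × (+0.0175) = -0.032862 = -3.2862%.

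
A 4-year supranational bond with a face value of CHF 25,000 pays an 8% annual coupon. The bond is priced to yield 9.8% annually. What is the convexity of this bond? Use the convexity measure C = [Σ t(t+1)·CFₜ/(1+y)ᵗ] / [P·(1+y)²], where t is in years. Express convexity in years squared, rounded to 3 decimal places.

With y = 0.098:
  t   CF        PV=CF/(1+0.098)^t    t·PV        t(t+1)·PV
  1     2,000.00     1,821.4936     1,821.4936       3,642.9872
  2     2,000.00     1,658.9195     3,317.8390       9,953.5171
  3     2,000.00     1,510.8557     4,532.5670      18,130.2679
  4    27,000.00    18,576.0942    74,304.3766     371,521.8831
  Σ                 23,567.3630    83,976.2762     403,248.6553
P = 23,567.3630.
Convexity = Σ t(t+1)·PV / [P·(1+y)²] = 403,248.6553 / (23,567.3630 × 1.205604) = 14.19245.

14.192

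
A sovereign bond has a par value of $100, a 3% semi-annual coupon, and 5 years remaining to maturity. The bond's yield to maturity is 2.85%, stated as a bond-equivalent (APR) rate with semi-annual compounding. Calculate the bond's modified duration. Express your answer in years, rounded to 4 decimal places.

4.6158 years

Periodic yield y = 0.01425. First find Macaulay duration:
  t   CF        PV=CF/(1+0.01425)^t    t·PV
  1         1.50         1.4789         1.4789
  2         1.50         1.4581         2.9163
  3         1.50         1.4377         4.3130
  4         1.50         1.4175         5.6698
  5         1.50         1.3975         6.9877
  6         1.50         1.3779         8.2675
  7         1.50         1.3586         9.5099
  8         1.50         1.3395        10.7157
  9         1.50         1.3206        11.8858
  10      101.50        88.1081       881.0811
  Σ                    100.6944       942.8257
P = 100.6944; Macaulay duration = 942.8257 / 100.6944 = 9.36324 half-year periods = 4.68162 years.
Modified duration = D_Mac / (1 + y) = 4.68162 / 1.01425 = 4.61584 years.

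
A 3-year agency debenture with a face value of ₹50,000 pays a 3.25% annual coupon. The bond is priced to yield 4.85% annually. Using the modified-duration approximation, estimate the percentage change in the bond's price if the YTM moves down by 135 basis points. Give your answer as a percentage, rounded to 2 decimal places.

Periodic yield y = 0.0485. Modified duration first:
  t   CF        PV=CF/(1+0.0485)^t    t·PV
  1     1,625.00     1,549.8331     1,549.8331
  2     1,625.00     1,478.1432     2,956.2863
  3    51,625.00    44,787.2875   134,361.8624
  Σ                 47,815.2637   138,867.9818
P = 47,815.2637; D_Mac = 2.90426 yrs; D_mod = 2.90426/(1+0.0485) = 2.76992 yrs.
ΔP/P ≈ -D_mod · Δy = -2.76992 × (-0.0135) = +0.037394 = +3.7394%.

+3.74%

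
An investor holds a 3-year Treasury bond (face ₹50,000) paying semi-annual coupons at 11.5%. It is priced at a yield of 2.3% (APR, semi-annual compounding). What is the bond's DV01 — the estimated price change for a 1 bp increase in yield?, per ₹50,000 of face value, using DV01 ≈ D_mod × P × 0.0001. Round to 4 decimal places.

₹16.6868

Periodic yield y = 0.0115.
  t   CF        PV=CF/(1+0.0115)^t    t·PV
  1     2,875.00     2,842.3134     2,842.3134
  2     2,875.00     2,809.9984     5,619.9968
  3     2,875.00     2,778.0508     8,334.1525
  4     2,875.00     2,746.4665    10,985.8659
  5     2,875.00     2,715.2412    13,576.2060
  6    52,875.00    49,369.0827   296,214.4961
  Σ                 63,261.1530   337,573.0306
P = 63,261.1530; D_Mac = 5.33618 half-year periods = 2.66809 yrs; D_mod = 2.63776 yrs.
DV01 ≈ 2.63776 × 63,261.1530 × 0.0001 = 16.686754.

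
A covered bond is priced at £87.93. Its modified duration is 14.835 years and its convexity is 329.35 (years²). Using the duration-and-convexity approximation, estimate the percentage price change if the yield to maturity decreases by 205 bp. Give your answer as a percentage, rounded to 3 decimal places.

+37.332%

Duration effect: -D_mod·Δy = -14.835 × (-0.0205) = +0.3041175
Convexity effect: ½·C·(Δy)² = 0.5 × 329.35 × (-0.0205)² = +0.06920466875
ΔP/P ≈ +0.3041175 + 0.06920466875 = +0.37332216875
= +37.332216875%.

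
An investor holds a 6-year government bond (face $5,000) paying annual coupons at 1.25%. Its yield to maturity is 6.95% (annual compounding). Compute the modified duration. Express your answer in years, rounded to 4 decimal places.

5.4035 years

Periodic yield y = 0.0695. First find Macaulay duration:
  t   CF        PV=CF/(1+0.0695)^t    t·PV
  1        62.50        58.4385        58.4385
  2        62.50        54.6410       109.2819
  3        62.50        51.0902       153.2706
  4        62.50        47.7702       191.0807
  5        62.50        44.6659       223.3295
  6     5,062.50     3,382.8310    20,296.9860
  Σ                  3,639.4368    21,032.3873
P = 3,639.4368; Macaulay duration = 21,032.3873 / 3,639.4368 = 5.77902 years.
Modified duration = D_Mac / (1 + y) = 5.77902 / 1.0695 = 5.40348 years.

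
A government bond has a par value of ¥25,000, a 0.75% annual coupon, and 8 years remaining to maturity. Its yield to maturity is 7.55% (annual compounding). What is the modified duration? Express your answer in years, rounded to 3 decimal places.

Periodic yield y = 0.0755. First find Macaulay duration:
  t   CF        PV=CF/(1+0.0755)^t    t·PV
  1       187.50       174.3375       174.3375
  2       187.50       162.0990       324.1981
  3       187.50       150.7197       452.1591
  4       187.50       140.1392       560.5568
  5       187.50       130.3014       651.5072
  6       187.50       121.1543       726.9257
  7       187.50       112.6493       788.5449
  8    25,187.50    14,070.2478   112,561.9823
  Σ                 15,061.6482   116,240.2115
P = 15,061.6482; Macaulay duration = 116,240.2115 / 15,061.6482 = 7.71763 years.
Modified duration = D_Mac / (1 + y) = 7.71763 / 1.0755 = 7.17585 years.

7.176 years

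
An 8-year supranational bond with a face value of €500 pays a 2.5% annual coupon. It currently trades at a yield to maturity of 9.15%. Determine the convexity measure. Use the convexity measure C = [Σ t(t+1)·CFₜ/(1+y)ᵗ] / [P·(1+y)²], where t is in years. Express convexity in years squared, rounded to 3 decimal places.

With y = 0.0915:
  t   CF        PV=CF/(1+0.0915)^t    t·PV        t(t+1)·PV
  1        12.50        11.4521        11.4521          22.9043
  2        12.50        10.4921        20.9842          62.9526
  3        12.50         9.6126        28.8377         115.3506
  4        12.50         8.8067        35.2270         176.1348
  5        12.50         8.0685        40.3424         242.0542
  6        12.50         7.3921        44.3526         310.4680
  7        12.50         6.7724        47.4069         379.2555
  8       512.50       254.3923     2,035.1383      18,316.2451
  Σ                    316.9888     2,263.7412      19,625.3650
P = 316.9888.
Convexity = Σ t(t+1)·PV / [P·(1+y)²] = 19,625.3650 / (316.9888 × 1.191372) = 51.96684.

51.967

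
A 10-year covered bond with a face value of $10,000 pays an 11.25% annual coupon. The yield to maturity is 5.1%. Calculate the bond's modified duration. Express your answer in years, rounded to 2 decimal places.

Periodic yield y = 0.051. First find Macaulay duration:
  t   CF        PV=CF/(1+0.051)^t    t·PV
  1     1,125.00     1,070.4091     1,070.4091
  2     1,125.00     1,018.4673     2,036.9346
  3     1,125.00       969.0460     2,907.1379
  4     1,125.00       922.0228     3,688.0912
  5     1,125.00       877.2814     4,386.4072
  6     1,125.00       834.7112     5,008.2670
  7     1,125.00       794.2066     5,559.4464
  8     1,125.00       755.6676     6,045.3407
  9     1,125.00       718.9987     6,470.9879
  10   11,125.00     6,765.0788    67,650.7880
  Σ                 14,725.8895   104,823.8100
P = 14,725.8895; Macaulay duration = 104,823.8100 / 14,725.8895 = 7.11833 years.
Modified duration = D_Mac / (1 + y) = 7.11833 / 1.051 = 6.77292 years.

6.77 years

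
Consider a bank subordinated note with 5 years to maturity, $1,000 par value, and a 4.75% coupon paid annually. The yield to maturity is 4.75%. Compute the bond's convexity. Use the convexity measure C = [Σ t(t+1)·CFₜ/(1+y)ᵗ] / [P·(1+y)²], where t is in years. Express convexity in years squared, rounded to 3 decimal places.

With y = 0.0475:
  t   CF        PV=CF/(1+0.0475)^t    t·PV        t(t+1)·PV
  1        47.50        45.3461        45.3461          90.6921
  2        47.50        43.2898        86.5796         259.7388
  3        47.50        41.3268       123.9803         495.9213
  4        47.50        39.4528       157.8111         789.0554
  5     1,047.50       830.5846     4,152.9230      24,917.5379
  Σ                  1,000.0000     4,566.6400      26,552.9455
P = 1,000.0000.
Convexity = Σ t(t+1)·PV / [P·(1+y)²] = 26,552.9455 / (1,000.0000 × 1.097256) = 24.19940.

24.199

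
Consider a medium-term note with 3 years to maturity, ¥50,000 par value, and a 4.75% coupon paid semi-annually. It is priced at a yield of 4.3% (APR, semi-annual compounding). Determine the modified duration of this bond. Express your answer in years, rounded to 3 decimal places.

2.773 years

Periodic yield y = 0.0215. First find Macaulay duration:
  t   CF        PV=CF/(1+0.0215)^t    t·PV
  1     1,187.50     1,162.5061     1,162.5061
  2     1,187.50     1,138.0383     2,276.0766
  3     1,187.50     1,114.0855     3,342.2564
  4     1,187.50     1,090.6368     4,362.5471
  5     1,187.50     1,067.6816     5,338.4081
  6    51,187.50    45,054.0351   270,324.2107
  Σ                 50,626.9834   286,806.0050
P = 50,626.9834; Macaulay duration = 286,806.0050 / 50,626.9834 = 5.66508 half-year periods = 2.83254 years.
Modified duration = D_Mac / (1 + y) = 2.83254 / 1.0215 = 2.77292 years.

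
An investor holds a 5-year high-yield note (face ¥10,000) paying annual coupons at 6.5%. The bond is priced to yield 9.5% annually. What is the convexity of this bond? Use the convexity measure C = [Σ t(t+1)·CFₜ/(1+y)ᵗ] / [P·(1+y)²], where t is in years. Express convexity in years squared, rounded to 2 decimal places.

20.96

With y = 0.095:
  t   CF        PV=CF/(1+0.095)^t    t·PV        t(t+1)·PV
  1       650.00       593.6073       593.6073       1,187.2146
  2       650.00       542.1071     1,084.2143       3,252.6428
  3       650.00       495.0750     1,485.2250       5,940.9000
  4       650.00       452.1233     1,808.4932       9,042.4658
  5    10,650.00     6,765.1746    33,825.8732     202,955.2391
  Σ                  8,848.0874    38,797.4129     222,378.4623
P = 8,848.0874.
Convexity = Σ t(t+1)·PV / [P·(1+y)²] = 222,378.4623 / (8,848.0874 × 1.199025) = 20.96115.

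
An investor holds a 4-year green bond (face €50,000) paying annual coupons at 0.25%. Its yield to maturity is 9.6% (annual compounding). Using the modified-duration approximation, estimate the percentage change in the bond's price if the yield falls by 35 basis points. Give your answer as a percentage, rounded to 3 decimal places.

+1.271%

Periodic yield y = 0.096. Modified duration first:
  t   CF        PV=CF/(1+0.096)^t    t·PV
  1       125.00       114.0511       114.0511
  2       125.00       104.0612       208.1224
  3       125.00        94.9464       284.8391
  4    50,125.00    34,738.5886   138,954.3543
  Σ                 35,051.6472   139,561.3669
P = 35,051.6472; D_Mac = 3.98159 yrs; D_mod = 3.98159/(1+0.096) = 3.63284 yrs.
ΔP/P ≈ -D_mod · Δy = -3.63284 × (-0.0035) = +0.012715 = +1.2715%.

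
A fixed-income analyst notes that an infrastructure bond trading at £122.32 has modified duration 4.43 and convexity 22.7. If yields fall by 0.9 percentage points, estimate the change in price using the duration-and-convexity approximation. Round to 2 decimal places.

+£4.99

Duration effect: -D_mod·Δy = -4.43 × (-0.009) = +0.039870
Convexity effect: ½·C·(Δy)² = 0.5 × 22.7 × (-0.009)² = +0.00091935
ΔP/P ≈ +0.039870 + 0.00091935 = +0.04078935
ΔP ≈ 122.32 × (+0.04078935) = +4.989353292.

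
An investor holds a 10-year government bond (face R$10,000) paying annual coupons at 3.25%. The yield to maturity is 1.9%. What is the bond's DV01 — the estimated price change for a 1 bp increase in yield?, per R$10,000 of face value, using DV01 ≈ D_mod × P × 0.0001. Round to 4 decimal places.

R$9.6692

Periodic yield y = 0.019.
  t   CF        PV=CF/(1+0.019)^t    t·PV
  1       325.00       318.9401       318.9401
  2       325.00       312.9933       625.9865
  3       325.00       307.1573       921.4718
  4       325.00       301.4301     1,205.7204
  5       325.00       295.8097     1,479.0486
  6       325.00       290.2941     1,741.7648
  7       325.00       284.8814     1,994.1697
  8       325.00       279.5696     2,236.5565
  9       325.00       274.3568     2,469.2111
  10   10,325.00     8,553.5859    85,535.8588
  Σ                 11,219.0183    98,528.7284
P = 11,219.0183; D_Mac = 8.78230 yrs; D_mod = 8.61854 yrs.
DV01 ≈ 8.61854 × 11,219.0183 × 0.0001 = 9.669159.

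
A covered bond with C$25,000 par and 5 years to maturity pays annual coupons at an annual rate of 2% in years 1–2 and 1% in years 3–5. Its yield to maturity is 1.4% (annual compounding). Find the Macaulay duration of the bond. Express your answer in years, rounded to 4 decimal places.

Periodic yield y = 0.014. Discount each cash flow and weight by its year:
  t   CF        PV=CF/(1+0.014)^t    t·PV
  1       500.00       493.0966       493.0966
  2       500.00       486.2886       972.5772
  3       250.00       239.7873       719.3618
  4       250.00       236.4766       945.9064
  5    25,250.00    23,554.3762   117,771.8811
  Σ                 25,010.0254   120,902.8232
Price P = Σ PV = 25,010.0254.
Macaulay duration = Σ(t·PV) / P = 120,902.8232 / 25,010.0254 = 4.83417 years.

4.8342 years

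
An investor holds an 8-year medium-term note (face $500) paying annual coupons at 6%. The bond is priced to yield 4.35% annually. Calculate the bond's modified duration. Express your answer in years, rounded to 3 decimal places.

6.386 years

Periodic yield y = 0.0435. First find Macaulay duration:
  t   CF        PV=CF/(1+0.0435)^t    t·PV
  1        30.00        28.7494        28.7494
  2        30.00        27.5509        55.1019
  3        30.00        26.4024        79.2073
  4        30.00        25.3018       101.2072
  5        30.00        24.2471       121.2353
  6        30.00        23.2363       139.4177
  7        30.00        22.2676       155.8734
  8       530.00       376.9956     3,015.9645
  Σ                    554.7511     3,696.7567
P = 554.7511; Macaulay duration = 3,696.7567 / 554.7511 = 6.66381 years.
Modified duration = D_Mac / (1 + y) = 6.66381 / 1.0435 = 6.38602 years.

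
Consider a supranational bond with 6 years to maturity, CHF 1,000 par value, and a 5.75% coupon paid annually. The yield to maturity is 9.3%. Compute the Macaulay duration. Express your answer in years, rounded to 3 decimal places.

5.163 years

Periodic yield y = 0.093. Discount each cash flow and weight by its year:
  t   CF        PV=CF/(1+0.093)^t    t·PV
  1        57.50        52.6075        52.6075
  2        57.50        48.1313        96.2626
  3        57.50        44.0359       132.1078
  4        57.50        40.2891       161.1563
  5        57.50        36.8610       184.3050
  6     1,057.50       620.2395     3,721.4369
  Σ                    842.1643     4,347.8760
Price P = Σ PV = 842.1643.
Macaulay duration = Σ(t·PV) / P = 4,347.8760 / 842.1643 = 5.16274 years.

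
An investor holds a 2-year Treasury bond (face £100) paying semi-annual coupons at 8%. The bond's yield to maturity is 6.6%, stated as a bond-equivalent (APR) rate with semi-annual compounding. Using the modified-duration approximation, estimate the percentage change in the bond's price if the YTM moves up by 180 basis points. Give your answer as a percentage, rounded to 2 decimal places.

-3.29%

Periodic yield y = 0.033. Modified duration first:
  t   CF        PV=CF/(1+0.033)^t    t·PV
  1         4.00         3.8722         3.8722
  2         4.00         3.7485         7.4970
  3         4.00         3.6288        10.8863
  4       104.00        91.3339       365.3356
  Σ                    102.5834       387.5912
P = 102.5834; D_Mac = 3.77830 half-year periods = 1.88915 yrs; D_mod = 1.88915/(1+0.033) = 1.82880 yrs.
ΔP/P ≈ -D_mod · Δy = -1.82880 × (+0.018) = -0.032918 = -3.2918%.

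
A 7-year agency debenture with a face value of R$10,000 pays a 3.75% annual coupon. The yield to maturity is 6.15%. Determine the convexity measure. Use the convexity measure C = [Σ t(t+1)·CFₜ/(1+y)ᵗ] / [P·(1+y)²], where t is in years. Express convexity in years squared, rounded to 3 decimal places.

42.424

With y = 0.0615:
  t   CF        PV=CF/(1+0.0615)^t    t·PV        t(t+1)·PV
  1       375.00       353.2737       353.2737         706.5473
  2       375.00       332.8061       665.6122       1,996.8366
  3       375.00       313.5243       940.5730       3,762.2922
  4       375.00       295.3597     1,181.4389       5,907.1945
  5       375.00       278.2475     1,391.2375       8,347.4251
  6       375.00       262.1267     1,572.7603      11,009.3218
  7    10,375.00     6,832.0041    47,824.0284     382,592.2275
  Σ                  8,667.3421    53,928.9240     414,321.8449
P = 8,667.3421.
Convexity = Σ t(t+1)·PV / [P·(1+y)²] = 414,321.8449 / (8,667.3421 × 1.126782) = 42.42403.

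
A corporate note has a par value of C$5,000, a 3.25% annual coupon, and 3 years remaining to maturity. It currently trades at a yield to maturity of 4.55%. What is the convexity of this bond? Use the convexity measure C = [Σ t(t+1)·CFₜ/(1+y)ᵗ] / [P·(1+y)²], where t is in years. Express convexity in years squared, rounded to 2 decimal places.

With y = 0.0455:
  t   CF        PV=CF/(1+0.0455)^t    t·PV        t(t+1)·PV
  1       162.50       155.4280       155.4280         310.8560
  2       162.50       148.6638       297.3276         891.9829
  3     5,162.50     4,517.3938    13,552.1815      54,208.7258
  Σ                  4,821.4857    14,004.9371      55,411.5648
P = 4,821.4857.
Convexity = Σ t(t+1)·PV / [P·(1+y)²] = 55,411.5648 / (4,821.4857 × 1.093070) = 10.51408.

10.51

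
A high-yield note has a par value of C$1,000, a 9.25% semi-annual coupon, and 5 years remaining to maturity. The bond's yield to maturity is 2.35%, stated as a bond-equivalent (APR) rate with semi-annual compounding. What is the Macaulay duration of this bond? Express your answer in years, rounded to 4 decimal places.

Periodic yield y = 0.01175. Discount each cash flow and weight by its period:
  t   CF        PV=CF/(1+0.01175)^t    t·PV
  1        46.25        45.7129        45.7129
  2        46.25        45.1820        90.3640
  3        46.25        44.6573       133.9718
  4        46.25        44.1386       176.5545
  5        46.25        43.6260       218.1301
  6        46.25        43.1194       258.7163
  7        46.25        42.6186       298.3302
  8        46.25        42.1237       336.9892
  9        46.25        41.6344       374.7100
  10    1,046.25       930.9007     9,309.0066
  Σ                  1,323.7135    11,242.4857
Price P = Σ PV = 1,323.7135.
Macaulay duration = Σ(t·PV) / P = 11,242.4857 / 1,323.7135 = 8.49314 half-year periods.
In years: 8.49314 / 2 = 4.24657 years.

4.2466 years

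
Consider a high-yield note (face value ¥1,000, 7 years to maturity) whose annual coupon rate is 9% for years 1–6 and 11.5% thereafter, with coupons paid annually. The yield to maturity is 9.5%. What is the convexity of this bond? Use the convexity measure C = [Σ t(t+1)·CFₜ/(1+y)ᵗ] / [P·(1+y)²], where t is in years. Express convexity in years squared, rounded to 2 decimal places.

33.48

With y = 0.095:
  t   CF        PV=CF/(1+0.095)^t    t·PV        t(t+1)·PV
  1        90.00        82.1918        82.1918         164.3836
  2        90.00        75.0610       150.1220         450.3659
  3        90.00        68.5488       205.6465         822.5862
  4        90.00        62.6017       250.4067       1,252.0337
  5        90.00        57.1705       285.8524       1,715.1147
  6        90.00        52.2105       313.2630       2,192.8407
  7     1,115.00       590.7123     4,134.9863      33,079.8903
  Σ                    988.4966     5,422.4687      39,677.2150
P = 988.4966.
Convexity = Σ t(t+1)·PV / [P·(1+y)²] = 39,677.2150 / (988.4966 × 1.199025) = 33.47632.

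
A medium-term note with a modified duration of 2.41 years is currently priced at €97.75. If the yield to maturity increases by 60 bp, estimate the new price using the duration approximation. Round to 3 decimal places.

Duration approximation: ΔP/P ≈ -D_mod · Δy = -2.41 × (+0.006) = -0.014460.
New price ≈ 97.75 × (1 - 0.014460) = 96.336535.

€96.337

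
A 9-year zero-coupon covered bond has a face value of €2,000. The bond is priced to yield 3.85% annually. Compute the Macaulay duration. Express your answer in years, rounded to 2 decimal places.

A zero-coupon bond has a single cash flow at maturity, so its Macaulay duration equals its maturity: 9 years.

9.00 years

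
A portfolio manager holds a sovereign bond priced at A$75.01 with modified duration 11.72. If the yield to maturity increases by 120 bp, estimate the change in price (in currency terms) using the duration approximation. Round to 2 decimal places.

-A$10.55

Duration approximation: ΔP/P ≈ -D_mod · Δy = -11.72 × (+0.012) = -0.140640.
ΔP ≈ 75.01 × (-0.140640) = -10.5494064.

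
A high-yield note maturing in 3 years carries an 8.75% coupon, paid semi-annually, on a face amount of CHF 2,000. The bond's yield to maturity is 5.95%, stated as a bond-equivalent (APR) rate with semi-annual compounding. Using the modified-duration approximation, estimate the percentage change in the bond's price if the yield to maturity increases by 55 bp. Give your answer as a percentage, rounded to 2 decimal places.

Periodic yield y = 0.02975. Modified duration first:
  t   CF        PV=CF/(1+0.02975)^t    t·PV
  1        87.50        84.9721        84.9721
  2        87.50        82.5172       165.0344
  3        87.50        80.1332       240.3997
  4        87.50        77.8181       311.2726
  5        87.50        75.5699       377.8497
  6     2,087.50     1,750.7965    10,504.7793
  Σ                  2,151.8071    11,684.3077
P = 2,151.8071; D_Mac = 5.43000 half-year periods = 2.71500 yrs; D_mod = 2.71500/(1+0.02975) = 2.63656 yrs.
ΔP/P ≈ -D_mod · Δy = -2.63656 × (+0.0055) = -0.014501 = -1.4501%.

-1.45%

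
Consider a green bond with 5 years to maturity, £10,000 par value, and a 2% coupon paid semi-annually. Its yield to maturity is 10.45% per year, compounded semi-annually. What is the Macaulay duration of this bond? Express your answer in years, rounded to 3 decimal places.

4.723 years

Periodic yield y = 0.05225. Discount each cash flow and weight by its period:
  t   CF        PV=CF/(1+0.05225)^t    t·PV
  1       100.00        95.0344        95.0344
  2       100.00        90.3155       180.6309
  3       100.00        85.8308       257.4924
  4       100.00        81.5688       326.2753
  5       100.00        77.5185       387.5925
  6       100.00        73.6693       442.0156
  7       100.00        70.0112       490.0783
  8       100.00        66.5347       532.2780
  9       100.00        63.2309       569.0784
  10   10,100.00     6,069.2081    60,692.0811
  Σ                  6,772.9223    63,972.5571
Price P = Σ PV = 6,772.9223.
Macaulay duration = Σ(t·PV) / P = 63,972.5571 / 6,772.9223 = 9.44534 half-year periods.
In years: 9.44534 / 2 = 4.72267 years.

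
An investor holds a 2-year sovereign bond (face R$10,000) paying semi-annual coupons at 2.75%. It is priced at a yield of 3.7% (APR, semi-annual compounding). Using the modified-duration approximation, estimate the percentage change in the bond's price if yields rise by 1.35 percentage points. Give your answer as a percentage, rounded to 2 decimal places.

Periodic yield y = 0.0185. Modified duration first:
  t   CF        PV=CF/(1+0.0185)^t    t·PV
  1       137.50       135.0025       135.0025
  2       137.50       132.5503       265.1005
  3       137.50       130.1426       390.4279
  4    10,137.50     9,420.7772    37,683.1089
  Σ                  9,818.4726    38,473.6398
P = 9,818.4726; D_Mac = 3.91850 half-year periods = 1.95925 yrs; D_mod = 1.95925/(1+0.0185) = 1.92366 yrs.
ΔP/P ≈ -D_mod · Δy = -1.92366 × (+0.0135) = -0.025969 = -2.5969%.

-2.60%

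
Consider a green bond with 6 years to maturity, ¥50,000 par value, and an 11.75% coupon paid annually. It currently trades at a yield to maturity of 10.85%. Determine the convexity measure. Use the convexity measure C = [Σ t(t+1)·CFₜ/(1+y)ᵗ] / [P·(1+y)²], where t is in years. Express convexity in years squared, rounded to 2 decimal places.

With y = 0.1085:
  t   CF        PV=CF/(1+0.1085)^t    t·PV        t(t+1)·PV
  1     5,875.00     5,299.9549     5,299.9549      10,599.9098
  2     5,875.00     4,781.1952     9,562.3904      28,687.1713
  3     5,875.00     4,313.2117    12,939.6352      51,758.5409
  4     5,875.00     3,891.0345    15,564.1380      77,820.6899
  5     5,875.00     3,510.1800    17,550.8998     105,305.3991
  6    55,875.00    30,116.4204   180,698.5226   1,264,889.6584
  Σ                 51,911.9968   241,615.5410   1,539,061.3693
P = 51,911.9968.
Convexity = Σ t(t+1)·PV / [P·(1+y)²] = 1,539,061.3693 / (51,911.9968 × 1.228772) = 24.12775.

24.13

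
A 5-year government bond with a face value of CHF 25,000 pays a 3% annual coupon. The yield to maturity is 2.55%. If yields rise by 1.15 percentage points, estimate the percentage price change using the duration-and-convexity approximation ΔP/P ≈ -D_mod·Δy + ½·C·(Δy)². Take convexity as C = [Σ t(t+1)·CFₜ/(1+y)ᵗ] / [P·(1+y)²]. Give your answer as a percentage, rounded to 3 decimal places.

With y = 0.0255:
  t   CF        PV=CF/(1+0.0255)^t    t·PV        t(t+1)·PV
  1       750.00       731.3506       731.3506       1,462.7011
  2       750.00       713.1649     1,426.3297       4,278.9891
  3       750.00       695.4314     2,086.2941       8,345.1763
  4       750.00       678.1388     2,712.5553      13,562.7763
  5    25,750.00    22,703.8187   113,519.0934     681,114.5606
  Σ                 25,521.9043   120,475.6231     708,764.2035
P = 25,521.9043; D_Mac = 4.72048 yrs; D_mod = 4.60310 yrs; C = 26.40690.
Duration effect: -4.60310 × (+0.0115) = -0.052936
Convexity effect: 0.5 × 26.40690 × (0.0115)² = +0.0017462
ΔP/P ≈ -0.052936 + 0.0017462 = -0.051189 = -5.1189%.

-5.119%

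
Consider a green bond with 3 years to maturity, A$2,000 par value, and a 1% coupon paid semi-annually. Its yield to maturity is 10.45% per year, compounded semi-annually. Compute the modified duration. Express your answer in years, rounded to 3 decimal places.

2.809 years

Periodic yield y = 0.05225. First find Macaulay duration:
  t   CF        PV=CF/(1+0.05225)^t    t·PV
  1        10.00         9.5034         9.5034
  2        10.00         9.0315        18.0631
  3        10.00         8.5831        25.7492
  4        10.00         8.1569        32.6275
  5        10.00         7.7518        38.7592
  6     2,010.00     1,480.7524     8,884.5145
  Σ                  1,523.7792     9,009.2171
P = 1,523.7792; Macaulay duration = 9,009.2171 / 1,523.7792 = 5.91242 half-year periods = 2.95621 years.
Modified duration = D_Mac / (1 + y) = 2.95621 / 1.05225 = 2.80942 years.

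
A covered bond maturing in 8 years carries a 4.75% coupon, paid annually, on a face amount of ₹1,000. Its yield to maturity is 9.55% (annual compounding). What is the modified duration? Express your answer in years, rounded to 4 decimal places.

Periodic yield y = 0.0955. First find Macaulay duration:
  t   CF        PV=CF/(1+0.0955)^t    t·PV
  1        47.50        43.3592        43.3592
  2        47.50        39.5794        79.1587
  3        47.50        36.1290       108.3871
  4        47.50        32.9795       131.9180
  5        47.50        30.1045       150.5226
  6        47.50        27.4802       164.8810
  7        47.50        25.0846       175.5921
  8     1,047.50       504.9577     4,039.6614
  Σ                    739.6741     4,893.4801
P = 739.6741; Macaulay duration = 4,893.4801 / 739.6741 = 6.61573 years.
Modified duration = D_Mac / (1 + y) = 6.61573 / 1.0955 = 6.03900 years.

6.0390 years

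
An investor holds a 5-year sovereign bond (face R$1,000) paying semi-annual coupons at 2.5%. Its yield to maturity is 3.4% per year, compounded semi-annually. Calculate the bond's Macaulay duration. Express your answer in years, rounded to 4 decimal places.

4.7241 years

Periodic yield y = 0.017. Discount each cash flow and weight by its period:
  t   CF        PV=CF/(1+0.017)^t    t·PV
  1        12.50        12.2911        12.2911
  2        12.50        12.0856        24.1712
  3        12.50        11.8836        35.6507
  4        12.50        11.6849        46.7397
  5        12.50        11.4896        57.4480
  6        12.50        11.2976        67.7853
  7        12.50        11.1087        77.7609
  8        12.50        10.9230        87.3841
  9        12.50        10.7404        96.6638
  10    1,012.50       855.4320     8,554.3202
  Σ                    958.9365     9,060.2151
Price P = Σ PV = 958.9365.
Macaulay duration = Σ(t·PV) / P = 9,060.2151 / 958.9365 = 9.44819 half-year periods.
In years: 9.44819 / 2 = 4.72410 years.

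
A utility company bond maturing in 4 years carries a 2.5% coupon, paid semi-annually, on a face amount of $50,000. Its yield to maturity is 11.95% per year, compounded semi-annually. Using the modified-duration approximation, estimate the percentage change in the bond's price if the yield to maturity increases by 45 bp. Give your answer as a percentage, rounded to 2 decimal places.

-1.61%

Periodic yield y = 0.05975. Modified duration first:
  t   CF        PV=CF/(1+0.05975)^t    t·PV
  1       625.00       589.7617       589.7617
  2       625.00       556.5102     1,113.0205
  3       625.00       525.1335     1,575.4006
  4       625.00       495.5259     1,982.1034
  5       625.00       467.5875     2,337.9375
  6       625.00       441.2243     2,647.3461
  7       625.00       416.3476     2,914.4330
  8    50,625.00    31,822.7447   254,581.9574
  Σ                 35,314.8354   267,741.9602
P = 35,314.8354; D_Mac = 7.58157 half-year periods = 3.79079 yrs; D_mod = 3.79079/(1+0.05975) = 3.57706 yrs.
ΔP/P ≈ -D_mod · Δy = -3.57706 × (+0.0045) = -0.016097 = -1.6097%.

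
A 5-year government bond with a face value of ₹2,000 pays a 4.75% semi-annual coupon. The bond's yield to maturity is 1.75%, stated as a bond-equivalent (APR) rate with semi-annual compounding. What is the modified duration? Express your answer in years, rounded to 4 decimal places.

Periodic yield y = 0.00875. First find Macaulay duration:
  t   CF        PV=CF/(1+0.00875)^t    t·PV
  1        47.50        47.0880        47.0880
  2        47.50        46.6795        93.3591
  3        47.50        46.2746       138.8239
  4        47.50        45.8732       183.4930
  5        47.50        45.4753       227.3767
  6        47.50        45.0809       270.4852
  7        47.50        44.6898       312.8289
  8        47.50        44.3022       354.4175
  9        47.50        43.9179       395.2612
  10    2,047.50     1,876.6723    18,766.7225
  Σ                  2,286.0538    20,789.8560
P = 2,286.0538; Macaulay duration = 20,789.8560 / 2,286.0538 = 9.09421 half-year periods = 4.54711 years.
Modified duration = D_Mac / (1 + y) = 4.54711 / 1.00875 = 4.50766 years.

4.5077 years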